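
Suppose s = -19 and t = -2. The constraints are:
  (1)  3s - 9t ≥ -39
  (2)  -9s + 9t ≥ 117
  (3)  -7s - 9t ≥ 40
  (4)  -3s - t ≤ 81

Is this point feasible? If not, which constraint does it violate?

(1): -39 ≥ -39 ✓
(2): 153 ≥ 117 ✓
(3): 151 ≥ 40 ✓
(4): 59 ≤ 81 ✓

feasible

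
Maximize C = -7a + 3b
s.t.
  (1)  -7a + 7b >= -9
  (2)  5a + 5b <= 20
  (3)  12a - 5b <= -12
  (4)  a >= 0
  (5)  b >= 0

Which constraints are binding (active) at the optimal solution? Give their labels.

Vertices and C = -7a + 3b:
  (8/17, 60/17) → C = 124/17
  (0, 4) → C = 12
  (0, 12/5) → C = 36/5

The maximum is at (0, 4). Substituting into each constraint, equality holds for (2) and (4); the remaining constraints have slack.

(2) and (4)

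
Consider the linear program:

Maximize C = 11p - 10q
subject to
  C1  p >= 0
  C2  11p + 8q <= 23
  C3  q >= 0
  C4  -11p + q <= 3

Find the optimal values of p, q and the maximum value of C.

Corner points and C = 11p - 10q:
  (0, 23/8) → C = -115/4
  (0, 0) → C = 0
  (23/11, 0) → C = 23

The binding constraints are 11p + 8q = 23 and q = 0.
Solving simultaneously gives p = 23/11, q = 0.

p = 23/11, q = 0, maximum C = 23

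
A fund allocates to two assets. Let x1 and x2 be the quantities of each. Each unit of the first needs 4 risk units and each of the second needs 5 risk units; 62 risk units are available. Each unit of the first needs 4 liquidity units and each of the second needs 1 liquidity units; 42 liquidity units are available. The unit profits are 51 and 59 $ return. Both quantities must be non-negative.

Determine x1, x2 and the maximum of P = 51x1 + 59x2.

x1 = 37/4, x2 = 5, maximum P = 3067/4

Vertices and P = 51x1 + 59x2:
  (0, 0) → P = 0
  (0, 62/5) → P = 3658/5
  (21/2, 0) → P = 1071/2
  (37/4, 5) → P = 3067/4

At the optimal vertex, 4x1 + 5x2 = 62 and 4x1 + x2 = 42.
Solving simultaneously gives x1 = 37/4, x2 = 5.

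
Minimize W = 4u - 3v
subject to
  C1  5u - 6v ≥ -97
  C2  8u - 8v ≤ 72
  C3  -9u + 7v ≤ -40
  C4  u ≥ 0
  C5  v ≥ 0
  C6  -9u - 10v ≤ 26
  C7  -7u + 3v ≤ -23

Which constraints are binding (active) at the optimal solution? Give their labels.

Feasible corners and W = 4u - 3v:
  (151, 142) → W = 178
  (919/19, 1073/19) → W = 457/19
  (9, 0) → W = 36
  (40/9, 0) → W = 160/9

The minimum is at (40/9, 0). Substituting into each constraint, equality holds for C3 and C5; the remaining constraints have slack.

C3 and C5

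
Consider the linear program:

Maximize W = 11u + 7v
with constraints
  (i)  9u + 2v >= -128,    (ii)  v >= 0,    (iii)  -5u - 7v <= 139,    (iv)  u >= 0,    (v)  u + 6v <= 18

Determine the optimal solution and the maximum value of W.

u = 18, v = 0, maximum W = 198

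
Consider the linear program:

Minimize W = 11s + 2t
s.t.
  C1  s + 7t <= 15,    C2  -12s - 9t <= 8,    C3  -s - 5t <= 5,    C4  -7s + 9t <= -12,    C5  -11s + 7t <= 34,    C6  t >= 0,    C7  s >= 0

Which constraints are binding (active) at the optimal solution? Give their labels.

Vertices and W = 11s + 2t:
  (219/58, 93/58) → W = 2595/58
  (15, 0) → W = 165
  (12/7, 0) → W = 132/7

The minimum is at (12/7, 0). Substituting into each constraint, equality holds for C4 and C6; the remaining constraints have slack.

C4 and C6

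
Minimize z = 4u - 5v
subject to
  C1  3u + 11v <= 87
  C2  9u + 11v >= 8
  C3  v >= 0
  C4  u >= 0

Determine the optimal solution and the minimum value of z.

Extreme points and z = 4u - 5v:
  (29, 0) → z = 116
  (0, 87/11) → z = -435/11
  (8/9, 0) → z = 32/9
  (0, 8/11) → z = -40/11

At the optimal vertex, 3u + 11v = 87 and u = 0.
Solving simultaneously gives u = 0, v = 87/11.

u = 0, v = 87/11, minimum z = -435/11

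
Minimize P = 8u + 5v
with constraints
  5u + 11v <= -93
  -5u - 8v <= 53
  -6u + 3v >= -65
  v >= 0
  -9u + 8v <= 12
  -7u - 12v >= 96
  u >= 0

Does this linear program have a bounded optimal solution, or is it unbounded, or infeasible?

The boundaries -7u - 12v = 96 and u = 0 meet at (0, -8), but that point violates 5u + 11v ≤ -93. Every candidate vertex is excluded by some other constraint, so the feasible region is empty.

infeasible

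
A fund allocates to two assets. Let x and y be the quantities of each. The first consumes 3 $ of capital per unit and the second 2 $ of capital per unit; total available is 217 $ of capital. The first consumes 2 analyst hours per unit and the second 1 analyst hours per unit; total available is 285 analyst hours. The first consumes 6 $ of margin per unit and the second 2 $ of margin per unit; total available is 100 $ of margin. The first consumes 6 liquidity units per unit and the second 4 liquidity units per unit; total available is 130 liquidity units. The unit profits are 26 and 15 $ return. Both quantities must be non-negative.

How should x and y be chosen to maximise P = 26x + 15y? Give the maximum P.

x = 35/3, y = 15, maximum P = 1585/3

Extreme points and P = 26x + 15y:
  (0, 0) → P = 0
  (0, 65/2) → P = 975/2
  (50/3, 0) → P = 1300/3
  (35/3, 15) → P = 1585/3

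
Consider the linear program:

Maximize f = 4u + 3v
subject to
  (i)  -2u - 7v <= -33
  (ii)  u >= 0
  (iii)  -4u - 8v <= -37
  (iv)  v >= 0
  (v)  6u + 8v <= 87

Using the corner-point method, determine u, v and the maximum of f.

u = 345/26, v = 12/13, maximum f = 726/13

Vertices and f = 4u + 3v:
  (0, 33/7) → f = 99/7
  (345/26, 12/13) → f = 726/13
  (0, 87/8) → f = 261/8

The optimum lies where -2u - 7v = -33 and 6u + 8v = 87.
Solving simultaneously gives u = 345/26, v = 12/13.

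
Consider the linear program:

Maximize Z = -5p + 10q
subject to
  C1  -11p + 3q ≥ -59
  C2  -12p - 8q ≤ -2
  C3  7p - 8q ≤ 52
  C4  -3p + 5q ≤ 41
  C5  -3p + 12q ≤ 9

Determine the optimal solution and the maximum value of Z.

Feasible corners and Z = -5p + 10q:
  (316/67, -159/67) → Z = -3170/67
  (245/41, 92/41) → Z = -305/41
  (54/19, -305/76) → Z = -2065/38
  (-2/7, 19/28) → Z = 115/14

The binding constraints are -12p - 8q = -2 and -3p + 12q = 9.
Solving simultaneously gives p = -2/7, q = 19/28.

p = -2/7, q = 19/28, maximum Z = 115/14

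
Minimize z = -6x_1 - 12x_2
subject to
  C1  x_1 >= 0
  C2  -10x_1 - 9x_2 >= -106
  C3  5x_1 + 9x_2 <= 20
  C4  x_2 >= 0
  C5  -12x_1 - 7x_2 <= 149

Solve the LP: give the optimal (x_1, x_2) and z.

The binding constraints are x_1 = 0 and 5x_1 + 9x_2 = 20.
Solving simultaneously gives x_1 = 0, x_2 = 20/9.

x_1 = 0, x_2 = 20/9, minimum z = -80/3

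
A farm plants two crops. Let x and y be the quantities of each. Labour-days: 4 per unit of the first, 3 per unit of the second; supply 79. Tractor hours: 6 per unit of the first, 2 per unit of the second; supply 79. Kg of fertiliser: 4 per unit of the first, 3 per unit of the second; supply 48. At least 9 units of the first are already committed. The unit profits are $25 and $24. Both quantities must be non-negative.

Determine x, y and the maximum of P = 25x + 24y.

x = 9, y = 4, maximum P = 321

At the optimal vertex, 4x + 3y = 48 and x = 9.
Solving simultaneously gives x = 9, y = 4.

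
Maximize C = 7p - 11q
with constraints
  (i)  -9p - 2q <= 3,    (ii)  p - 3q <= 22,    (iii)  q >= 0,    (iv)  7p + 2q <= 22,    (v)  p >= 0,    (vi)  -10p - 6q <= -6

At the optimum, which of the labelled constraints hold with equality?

(iii) and (iv)

Corner points and C = 7p - 11q:
  (22/7, 0) → C = 22
  (3/5, 0) → C = 21/5
  (0, 11) → C = -121
  (0, 1) → C = -11

The maximum is at (22/7, 0). Substituting into each constraint, equality holds for (iii) and (iv); the remaining constraints have slack.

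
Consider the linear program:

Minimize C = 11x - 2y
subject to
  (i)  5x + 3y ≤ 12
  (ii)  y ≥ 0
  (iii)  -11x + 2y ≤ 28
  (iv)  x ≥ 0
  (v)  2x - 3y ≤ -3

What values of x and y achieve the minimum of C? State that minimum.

x = 0, y = 4, minimum C = -8

Feasible corners and C = 11x - 2y:
  (0, 4) → C = -8
  (9/7, 13/7) → C = 73/7
  (0, 1) → C = -2

The optimum lies where 5x + 3y = 12 and x = 0.
Solving simultaneously gives x = 0, y = 4.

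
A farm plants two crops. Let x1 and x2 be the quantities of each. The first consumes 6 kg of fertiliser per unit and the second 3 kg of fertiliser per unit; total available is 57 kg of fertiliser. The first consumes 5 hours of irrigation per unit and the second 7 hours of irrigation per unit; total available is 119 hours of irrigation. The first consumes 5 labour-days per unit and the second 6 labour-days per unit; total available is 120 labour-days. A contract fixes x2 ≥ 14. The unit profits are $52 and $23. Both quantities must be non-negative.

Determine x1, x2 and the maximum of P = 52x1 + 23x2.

x1 = 5/2, x2 = 14, maximum P = 452

Feasible corners and P = 52x1 + 23x2:
  (0, 17) → P = 391
  (0, 14) → P = 322
  (14/9, 143/9) → P = 1339/3
  (5/2, 14) → P = 452

The optimum lies where 6x1 + 3x2 = 57 and x2 = 14.
Solving simultaneously gives x1 = 5/2, x2 = 14.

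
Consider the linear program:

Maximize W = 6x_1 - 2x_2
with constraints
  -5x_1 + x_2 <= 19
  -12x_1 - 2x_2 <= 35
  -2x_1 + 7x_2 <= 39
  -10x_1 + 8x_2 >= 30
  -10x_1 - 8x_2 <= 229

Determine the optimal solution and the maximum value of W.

Extreme points and W = 6x_1 - 2x_2:
  (-73/22, 53/22) → W = -272/11
  (-94/33, 157/33) → W = -878/33
  (-85/29, 5/58) → W = -515/29
  (17/9, 55/9) → W = -8/9

The binding constraints are -2x_1 + 7x_2 = 39 and -10x_1 + 8x_2 = 30.
Solving simultaneously gives x_1 = 17/9, x_2 = 55/9.

x_1 = 17/9, x_2 = 55/9, maximum W = -8/9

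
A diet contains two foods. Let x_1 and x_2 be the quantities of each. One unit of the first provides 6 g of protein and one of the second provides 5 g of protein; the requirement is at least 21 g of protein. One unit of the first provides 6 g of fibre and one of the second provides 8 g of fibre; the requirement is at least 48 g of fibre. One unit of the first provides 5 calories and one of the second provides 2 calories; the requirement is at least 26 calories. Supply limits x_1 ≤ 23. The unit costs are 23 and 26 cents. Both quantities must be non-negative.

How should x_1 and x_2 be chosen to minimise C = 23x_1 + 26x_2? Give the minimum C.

x_1 = 4, x_2 = 3, minimum C = 170

Extreme points and C = 23x_1 + 26x_2:
  (0, 13) → C = 338
  (8, 0) → C = 184
  (23, 0) → C = 529
  (4, 3) → C = 170
The feasible region is unbounded (it extends along (0, 1)), but C strictly increases along every unbounded feasible direction, so there is no improving ray and the minimum is attained at a vertex.

The binding constraints are 6x_1 + 8x_2 = 48 and 5x_1 + 2x_2 = 26.
Solving simultaneously gives x_1 = 4, x_2 = 3.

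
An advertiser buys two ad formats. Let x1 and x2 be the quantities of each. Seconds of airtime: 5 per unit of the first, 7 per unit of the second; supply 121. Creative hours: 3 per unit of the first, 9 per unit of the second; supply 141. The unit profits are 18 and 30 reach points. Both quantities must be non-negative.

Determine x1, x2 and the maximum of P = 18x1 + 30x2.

x1 = 17/4, x2 = 57/4, maximum P = 504

Vertices and P = 18x1 + 30x2:
  (0, 0) → P = 0
  (0, 47/3) → P = 470
  (121/5, 0) → P = 2178/5
  (17/4, 57/4) → P = 504

The binding constraints are 5x1 + 7x2 = 121 and 3x1 + 9x2 = 141.
Solving simultaneously gives x1 = 17/4, x2 = 57/4.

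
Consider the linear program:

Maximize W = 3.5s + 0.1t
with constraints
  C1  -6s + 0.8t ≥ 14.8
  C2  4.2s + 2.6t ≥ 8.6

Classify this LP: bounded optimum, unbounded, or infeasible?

unbounded

From the feasible point (-5/3, 6), moving in the direction (0.8, 6) keeps every constraint satisfied while W increases without bound.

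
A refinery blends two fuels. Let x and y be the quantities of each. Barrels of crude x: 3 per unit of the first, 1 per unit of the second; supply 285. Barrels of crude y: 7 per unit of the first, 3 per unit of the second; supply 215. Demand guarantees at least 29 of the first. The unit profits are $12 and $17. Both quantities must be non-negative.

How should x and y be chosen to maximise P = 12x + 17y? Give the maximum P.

x = 29, y = 4, maximum P = 416

Vertices and P = 12x + 17y:
  (215/7, 0) → P = 2580/7
  (29, 0) → P = 348
  (29, 4) → P = 416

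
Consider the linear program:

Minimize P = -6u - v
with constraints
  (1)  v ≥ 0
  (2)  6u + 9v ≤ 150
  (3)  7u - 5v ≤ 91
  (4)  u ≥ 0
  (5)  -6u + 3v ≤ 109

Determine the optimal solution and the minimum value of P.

u = 523/31, v = 168/31, minimum P = -3306/31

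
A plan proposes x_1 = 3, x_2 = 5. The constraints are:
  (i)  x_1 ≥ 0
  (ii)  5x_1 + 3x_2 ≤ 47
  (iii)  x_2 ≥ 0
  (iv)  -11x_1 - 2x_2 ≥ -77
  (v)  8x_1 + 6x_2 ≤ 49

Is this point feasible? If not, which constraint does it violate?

not feasible — violates (v)

Constraint (v): 8x_1 + 6x_2 = 54, which is not ≤ 49. All other constraints are satisfied.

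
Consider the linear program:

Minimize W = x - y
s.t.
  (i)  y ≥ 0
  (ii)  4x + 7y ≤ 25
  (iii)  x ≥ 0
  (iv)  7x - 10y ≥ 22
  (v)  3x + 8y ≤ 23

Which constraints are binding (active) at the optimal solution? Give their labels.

Extreme points and W = x - y:
  (25/4, 0) → W = 25/4
  (22/7, 0) → W = 22/7
  (404/89, 87/89) → W = 317/89

The minimum is at (22/7, 0). Substituting into each constraint, equality holds for (i) and (iv); the remaining constraints have slack.

(i) and (iv)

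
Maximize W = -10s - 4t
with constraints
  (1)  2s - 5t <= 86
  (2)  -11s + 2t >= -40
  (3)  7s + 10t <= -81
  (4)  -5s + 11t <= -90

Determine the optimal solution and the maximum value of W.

Corner points and W = -10s - 4t:
  (28/51, -866/51) → W = 3184/51
  (-496/3, -250/3) → W = 5960/3
  (119/62, -1171/124) → W = 576/31
  (9/127, -1035/127) → W = 4050/127

The optimum lies where 2s - 5t = 86 and -5s + 11t = -90.
Solving simultaneously gives s = -496/3, t = -250/3.

s = -496/3, t = -250/3, maximum W = 5960/3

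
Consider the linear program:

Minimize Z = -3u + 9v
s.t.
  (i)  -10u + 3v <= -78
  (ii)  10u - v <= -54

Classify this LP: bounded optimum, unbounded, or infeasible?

unbounded

From the feasible point (-12, -66), moving in the direction (-1, -10) keeps every constraint satisfied while Z decreases without bound.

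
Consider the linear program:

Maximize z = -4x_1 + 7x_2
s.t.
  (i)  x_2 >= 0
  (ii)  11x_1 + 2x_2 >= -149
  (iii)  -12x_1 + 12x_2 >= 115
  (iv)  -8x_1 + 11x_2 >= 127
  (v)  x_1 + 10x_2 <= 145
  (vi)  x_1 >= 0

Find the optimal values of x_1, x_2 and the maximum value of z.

Corner points and z = -4x_1 + 7x_2:
  (25/7, 99/7) → z = 593/7
  (0, 127/11) → z = 889/11
  (0, 29/2) → z = 203/2

The binding constraints are x_1 + 10x_2 = 145 and x_1 = 0.
Solving simultaneously gives x_1 = 0, x_2 = 29/2.

x_1 = 0, x_2 = 29/2, maximum z = 203/2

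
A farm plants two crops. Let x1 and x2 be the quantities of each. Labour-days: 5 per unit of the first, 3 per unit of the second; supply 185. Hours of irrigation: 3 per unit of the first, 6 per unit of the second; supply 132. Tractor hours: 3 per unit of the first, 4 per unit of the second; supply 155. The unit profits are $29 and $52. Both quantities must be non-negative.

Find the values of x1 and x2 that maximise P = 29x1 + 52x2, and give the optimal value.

Vertices and P = 29x1 + 52x2:
  (0, 0) → P = 0
  (0, 22) → P = 1144
  (37, 0) → P = 1073
  (34, 5) → P = 1246

x1 = 34, x2 = 5, maximum P = 1246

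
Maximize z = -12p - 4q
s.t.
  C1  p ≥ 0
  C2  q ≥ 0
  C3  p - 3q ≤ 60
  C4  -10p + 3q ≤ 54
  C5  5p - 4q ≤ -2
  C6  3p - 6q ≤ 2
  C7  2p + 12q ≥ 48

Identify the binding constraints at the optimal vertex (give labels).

C1 and C7

Corner points and z = -12p - 4q:
  (0, 18) → z = -72
  (0, 4) → z = -16
  (42/17, 61/17) → z = -44
The feasible region is unbounded (it extends along (3, 10), (4, 5)), but z strictly decreases along every unbounded feasible direction, so there is no improving ray and the maximum is attained at a vertex.

The maximum is at (0, 4). Substituting into each constraint, equality holds for C1 and C7; the remaining constraints have slack.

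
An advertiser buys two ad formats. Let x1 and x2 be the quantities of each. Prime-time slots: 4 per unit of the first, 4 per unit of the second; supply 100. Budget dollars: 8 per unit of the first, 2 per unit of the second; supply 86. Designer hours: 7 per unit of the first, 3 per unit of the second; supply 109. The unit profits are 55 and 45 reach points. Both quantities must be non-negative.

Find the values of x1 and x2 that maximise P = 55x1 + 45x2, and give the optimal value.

Corner points and P = 55x1 + 45x2:
  (0, 0) → P = 0
  (0, 25) → P = 1125
  (43/4, 0) → P = 2365/4
  (6, 19) → P = 1185

The optimum lies where 4x1 + 4x2 = 100 and 8x1 + 2x2 = 86.
Solving simultaneously gives x1 = 6, x2 = 19.

x1 = 6, x2 = 19, maximum P = 1185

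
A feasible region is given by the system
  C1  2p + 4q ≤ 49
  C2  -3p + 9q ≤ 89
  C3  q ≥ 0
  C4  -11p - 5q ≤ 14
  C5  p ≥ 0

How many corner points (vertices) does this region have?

4

Of the 10 pairwise boundary intersections, those satisfying every inequality are:
  (17/6, 65/6)
  (49/2, 0)
  (0, 89/9)
  (0, 0)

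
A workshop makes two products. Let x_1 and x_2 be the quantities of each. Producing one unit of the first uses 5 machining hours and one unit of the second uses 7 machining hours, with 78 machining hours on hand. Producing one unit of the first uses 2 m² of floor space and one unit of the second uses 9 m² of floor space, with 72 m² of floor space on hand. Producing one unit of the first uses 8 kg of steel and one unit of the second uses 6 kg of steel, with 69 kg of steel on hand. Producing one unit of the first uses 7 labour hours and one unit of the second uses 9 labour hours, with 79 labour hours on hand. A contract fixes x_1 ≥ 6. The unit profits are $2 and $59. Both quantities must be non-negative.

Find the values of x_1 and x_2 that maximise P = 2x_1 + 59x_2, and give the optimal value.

Vertices and P = 2x_1 + 59x_2:
  (69/8, 0) → P = 69/4
  (6, 0) → P = 12
  (6, 7/2) → P = 437/2

The optimum lies where 8x_1 + 6x_2 = 69 and x_1 = 6.
Solving simultaneously gives x_1 = 6, x_2 = 7/2.

x_1 = 6, x_2 = 7/2, maximum P = 437/2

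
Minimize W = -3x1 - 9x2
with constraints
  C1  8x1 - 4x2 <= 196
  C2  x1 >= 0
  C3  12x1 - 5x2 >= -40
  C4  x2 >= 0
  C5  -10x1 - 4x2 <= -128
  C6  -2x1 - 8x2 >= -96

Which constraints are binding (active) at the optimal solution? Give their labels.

Extreme points and W = -3x1 - 9x2:
  (49/2, 0) → W = -147/2
  (244/9, 47/9) → W = -385/3
  (64/5, 0) → W = -192/5
  (80/9, 88/9) → W = -344/3

The minimum is at (244/9, 47/9). Substituting into each constraint, equality holds for C1 and C6; the remaining constraints have slack.

C1 and C6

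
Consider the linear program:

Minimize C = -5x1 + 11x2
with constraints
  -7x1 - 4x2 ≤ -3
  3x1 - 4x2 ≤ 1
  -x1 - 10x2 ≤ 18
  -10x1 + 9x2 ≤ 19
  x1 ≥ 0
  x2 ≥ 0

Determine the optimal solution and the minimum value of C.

Corner points and C = -5x1 + 11x2:
  (2/5, 1/20) → C = -29/20
  (0, 3/4) → C = 33/4
  (0, 19/9) → C = 209/9
The feasible region is unbounded (it extends along (9, 10), (4, 3)), but C strictly increases along every unbounded feasible direction, so there is no improving ray and the minimum is attained at a vertex.

x1 = 2/5, x2 = 1/20, minimum C = -29/20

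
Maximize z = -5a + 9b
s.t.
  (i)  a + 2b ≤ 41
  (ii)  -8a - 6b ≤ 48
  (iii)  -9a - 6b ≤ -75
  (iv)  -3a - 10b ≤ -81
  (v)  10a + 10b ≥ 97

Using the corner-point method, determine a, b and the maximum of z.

Extreme points and z = -5a + 9b:
  (-8, 49/2) → z = 521/2
  (62, -21/2) → z = -809/2
  (11/3, 7) → z = 134/3

At the optimal vertex, a + 2b = 41 and -9a - 6b = -75.
Solving simultaneously gives a = -8, b = 49/2.

a = -8, b = 49/2, maximum z = 521/2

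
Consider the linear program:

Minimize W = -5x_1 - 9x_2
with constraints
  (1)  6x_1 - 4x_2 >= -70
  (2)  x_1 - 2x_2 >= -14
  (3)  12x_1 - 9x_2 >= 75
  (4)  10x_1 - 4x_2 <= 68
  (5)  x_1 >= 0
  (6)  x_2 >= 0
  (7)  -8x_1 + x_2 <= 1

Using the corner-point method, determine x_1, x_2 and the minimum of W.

x_1 = 52/7, x_2 = 11/7, minimum W = -359/7

Feasible corners and W = -5x_1 - 9x_2:
  (52/7, 11/7) → W = -359/7
  (25/4, 0) → W = -125/4
  (34/5, 0) → W = -34

The optimum lies where 12x_1 - 9x_2 = 75 and 10x_1 - 4x_2 = 68.
Solving simultaneously gives x_1 = 52/7, x_2 = 11/7.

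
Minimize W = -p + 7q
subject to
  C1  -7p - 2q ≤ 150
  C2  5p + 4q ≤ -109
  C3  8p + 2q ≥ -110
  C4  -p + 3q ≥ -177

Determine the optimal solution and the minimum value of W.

p = 12/13, q = -763/13, minimum W = -5353/13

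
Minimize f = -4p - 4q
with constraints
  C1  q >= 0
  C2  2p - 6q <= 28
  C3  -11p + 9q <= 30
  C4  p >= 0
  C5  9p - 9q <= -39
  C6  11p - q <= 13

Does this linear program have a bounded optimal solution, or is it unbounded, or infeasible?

infeasible

The boundaries q = 0 and p = 0 meet at (0, 0), but that point violates 9p - 9q ≤ -39. Every candidate vertex is excluded by some other constraint, so the feasible region is empty.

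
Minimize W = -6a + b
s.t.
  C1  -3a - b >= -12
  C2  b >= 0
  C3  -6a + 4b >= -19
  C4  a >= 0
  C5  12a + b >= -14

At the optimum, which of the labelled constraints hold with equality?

Extreme points and W = -6a + b:
  (67/18, 5/6) → W = -43/2
  (0, 12) → W = 12
  (19/6, 0) → W = -19
  (0, 0) → W = 0

The minimum is at (67/18, 5/6). Substituting into each constraint, equality holds for C1 and C3; the remaining constraints have slack.

C1 and C3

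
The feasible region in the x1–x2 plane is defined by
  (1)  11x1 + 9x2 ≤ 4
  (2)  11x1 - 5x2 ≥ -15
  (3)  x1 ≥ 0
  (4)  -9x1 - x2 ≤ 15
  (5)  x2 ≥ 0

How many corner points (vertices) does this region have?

3

Pairwise boundary intersections that survive every other constraint:
  (0, 4/9)
  (4/11, 0)
  (0, 0)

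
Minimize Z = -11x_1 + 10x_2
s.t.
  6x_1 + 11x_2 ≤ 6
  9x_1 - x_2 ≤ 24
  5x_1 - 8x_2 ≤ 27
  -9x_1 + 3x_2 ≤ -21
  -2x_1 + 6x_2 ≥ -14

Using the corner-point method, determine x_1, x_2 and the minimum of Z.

Feasible corners and Z = -11x_1 + 10x_2:
  (18/7, -6/7) → Z = -258/7
  (83/39, -8/13) → Z = -1153/39
  (5/2, -3/2) → Z = -85/2
  (7/4, -7/4) → Z = -147/4

The optimum lies where 9x_1 - x_2 = 24 and -2x_1 + 6x_2 = -14.
Solving simultaneously gives x_1 = 5/2, x_2 = -3/2.

x_1 = 5/2, x_2 = -3/2, minimum Z = -85/2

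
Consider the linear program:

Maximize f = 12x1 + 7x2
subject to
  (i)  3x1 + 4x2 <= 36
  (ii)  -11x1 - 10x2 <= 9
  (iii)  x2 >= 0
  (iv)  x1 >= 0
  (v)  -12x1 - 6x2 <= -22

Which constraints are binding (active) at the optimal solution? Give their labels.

(i) and (iii)

Corner points and f = 12x1 + 7x2:
  (12, 0) → f = 144
  (0, 9) → f = 63
  (11/6, 0) → f = 22
  (0, 11/3) → f = 77/3

The maximum is at (12, 0). Substituting into each constraint, equality holds for (i) and (iii); the remaining constraints have slack.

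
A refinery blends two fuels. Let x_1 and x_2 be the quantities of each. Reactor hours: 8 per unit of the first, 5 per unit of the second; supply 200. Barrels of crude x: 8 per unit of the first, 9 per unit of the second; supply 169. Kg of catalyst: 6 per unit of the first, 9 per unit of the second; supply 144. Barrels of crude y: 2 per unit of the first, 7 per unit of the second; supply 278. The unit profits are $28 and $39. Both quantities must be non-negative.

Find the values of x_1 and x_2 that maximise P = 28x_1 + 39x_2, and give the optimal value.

x_1 = 25/2, x_2 = 23/3, maximum P = 649

Corner points and P = 28x_1 + 39x_2:
  (0, 0) → P = 0
  (0, 16) → P = 624
  (169/8, 0) → P = 1183/2
  (25/2, 23/3) → P = 649

At the optimal vertex, 8x_1 + 9x_2 = 169 and 6x_1 + 9x_2 = 144.
Solving simultaneously gives x_1 = 25/2, x_2 = 23/3.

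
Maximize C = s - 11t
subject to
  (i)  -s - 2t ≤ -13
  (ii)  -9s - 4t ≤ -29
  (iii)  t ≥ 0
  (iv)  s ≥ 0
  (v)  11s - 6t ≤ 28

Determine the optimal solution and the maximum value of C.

s = 67/14, t = 115/28, maximum C = -1131/28

Vertices and C = s - 11t:
  (3/7, 44/7) → C = -481/7
  (67/14, 115/28) → C = -1131/28
  (0, 29/4) → C = -319/4
The feasible region is unbounded (it extends along (0, 1), (6, 11)), but C strictly decreases along every unbounded feasible direction, so there is no improving ray and the maximum is attained at a vertex.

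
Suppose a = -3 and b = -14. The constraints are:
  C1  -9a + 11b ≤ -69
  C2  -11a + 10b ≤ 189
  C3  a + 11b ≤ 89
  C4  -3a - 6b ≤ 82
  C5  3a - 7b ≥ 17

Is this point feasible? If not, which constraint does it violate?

not feasible — violates C4

Constraint C4: -3a - 6b = 93, which is not ≤ 82. All other constraints are satisfied.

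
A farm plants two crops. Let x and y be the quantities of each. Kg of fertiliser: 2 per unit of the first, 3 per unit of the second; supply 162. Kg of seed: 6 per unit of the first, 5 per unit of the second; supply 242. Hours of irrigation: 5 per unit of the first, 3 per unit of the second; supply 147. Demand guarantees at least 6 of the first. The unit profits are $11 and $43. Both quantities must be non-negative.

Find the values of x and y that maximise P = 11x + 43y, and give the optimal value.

The optimum lies where 5x + 3y = 147 and x = 6.
Solving simultaneously gives x = 6, y = 39.

x = 6, y = 39, maximum P = 1743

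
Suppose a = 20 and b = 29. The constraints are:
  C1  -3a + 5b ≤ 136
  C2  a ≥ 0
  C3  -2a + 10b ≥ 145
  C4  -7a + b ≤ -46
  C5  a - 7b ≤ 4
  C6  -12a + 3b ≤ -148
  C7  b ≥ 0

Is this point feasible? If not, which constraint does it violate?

C1: 85 ≤ 136 ✓
C2: 20 ≥ 0 ✓
C3: 250 ≥ 145 ✓
C4: -111 ≤ -46 ✓
C5: -183 ≤ 4 ✓
C6: -153 ≤ -148 ✓
C7: 29 ≥ 0 ✓

feasible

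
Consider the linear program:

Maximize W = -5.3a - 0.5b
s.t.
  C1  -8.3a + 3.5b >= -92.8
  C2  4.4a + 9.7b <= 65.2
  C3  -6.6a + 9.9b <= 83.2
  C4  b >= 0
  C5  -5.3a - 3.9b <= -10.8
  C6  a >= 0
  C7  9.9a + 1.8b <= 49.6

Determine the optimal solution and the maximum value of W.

At the optimal vertex, -5.3a - 3.9b = -10.8 and a = 0.
Solving simultaneously gives a = 0, b = 36/13.

a = 0, b = 36/13, maximum W = -18/13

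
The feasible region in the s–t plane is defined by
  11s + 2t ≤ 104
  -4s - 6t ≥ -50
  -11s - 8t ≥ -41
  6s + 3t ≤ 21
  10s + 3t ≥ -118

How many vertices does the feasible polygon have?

5

The feasible vertices (each the meet of two boundaries and inside every other half-plane) are:
  (90/7, -131/7)
  (548/13, -2338/13)
  (-77/17, 193/17)
  (-143/8, 81/4)
  (3, 1)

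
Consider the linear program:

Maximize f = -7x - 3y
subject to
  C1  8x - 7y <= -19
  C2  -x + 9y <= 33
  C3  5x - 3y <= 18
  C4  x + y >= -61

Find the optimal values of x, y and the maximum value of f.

x = -291/5, y = -14/5, maximum f = 2079/5

Extreme points and f = -7x - 3y:
  (12/13, 49/13) → f = -231/13
  (-446/15, -469/15) → f = 4529/15
  (-291/5, -14/5) → f = 2079/5

The optimum lies where -x + 9y = 33 and x + y = -61.
Solving simultaneously gives x = -291/5, y = -14/5.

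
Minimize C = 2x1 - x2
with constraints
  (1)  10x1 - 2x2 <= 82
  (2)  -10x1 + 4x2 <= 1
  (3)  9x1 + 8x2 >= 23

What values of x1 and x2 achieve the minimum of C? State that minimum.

Feasible corners and C = 2x1 - x2:
  (33/2, 83/2) → C = -17/2
  (351/49, -254/49) → C = 956/49
  (21/29, 239/116) → C = -71/116

x1 = 33/2, x2 = 83/2, minimum C = -17/2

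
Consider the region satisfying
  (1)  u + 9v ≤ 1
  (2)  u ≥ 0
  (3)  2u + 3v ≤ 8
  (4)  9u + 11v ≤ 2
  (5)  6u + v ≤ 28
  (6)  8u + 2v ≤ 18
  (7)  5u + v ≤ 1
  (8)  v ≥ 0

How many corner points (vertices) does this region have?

Of the 28 pairwise boundary intersections, those satisfying every inequality are:
  (0, 1/9)
  (1/10, 1/10)
  (0, 0)
  (9/46, 1/46)
  (1/5, 0)

5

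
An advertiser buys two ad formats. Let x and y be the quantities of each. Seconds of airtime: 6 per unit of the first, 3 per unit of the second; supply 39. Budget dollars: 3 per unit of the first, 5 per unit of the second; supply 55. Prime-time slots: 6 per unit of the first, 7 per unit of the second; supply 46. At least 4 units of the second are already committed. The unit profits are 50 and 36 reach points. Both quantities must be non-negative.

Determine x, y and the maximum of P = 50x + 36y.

The binding constraints are 6x + 7y = 46 and y = 4.
Solving simultaneously gives x = 3, y = 4.

x = 3, y = 4, maximum P = 294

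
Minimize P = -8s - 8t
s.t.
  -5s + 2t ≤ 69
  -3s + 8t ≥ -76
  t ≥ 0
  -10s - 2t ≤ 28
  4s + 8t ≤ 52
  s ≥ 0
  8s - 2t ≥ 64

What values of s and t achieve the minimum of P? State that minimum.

s = 13, t = 0, minimum P = -104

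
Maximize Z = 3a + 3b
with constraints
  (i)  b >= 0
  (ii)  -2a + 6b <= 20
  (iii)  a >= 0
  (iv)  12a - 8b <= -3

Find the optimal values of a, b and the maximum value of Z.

a = 71/28, b = 117/28, maximum Z = 141/7

Corner points and Z = 3a + 3b:
  (0, 10/3) → Z = 10
  (71/28, 117/28) → Z = 141/7
  (0, 3/8) → Z = 9/8

At the optimal vertex, -2a + 6b = 20 and 12a - 8b = -3.
Solving simultaneously gives a = 71/28, b = 117/28.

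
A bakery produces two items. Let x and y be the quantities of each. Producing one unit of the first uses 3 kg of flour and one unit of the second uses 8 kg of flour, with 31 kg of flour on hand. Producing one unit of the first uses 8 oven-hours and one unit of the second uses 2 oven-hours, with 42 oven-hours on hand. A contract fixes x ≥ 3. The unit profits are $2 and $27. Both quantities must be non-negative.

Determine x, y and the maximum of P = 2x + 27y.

x = 3, y = 11/4, maximum P = 321/4

Vertices and P = 2x + 27y:
  (21/4, 0) → P = 21/2
  (3, 0) → P = 6
  (137/29, 61/29) → P = 1921/29
  (3, 11/4) → P = 321/4

The binding constraints are 3x + 8y = 31 and x = 3.
Solving simultaneously gives x = 3, y = 11/4.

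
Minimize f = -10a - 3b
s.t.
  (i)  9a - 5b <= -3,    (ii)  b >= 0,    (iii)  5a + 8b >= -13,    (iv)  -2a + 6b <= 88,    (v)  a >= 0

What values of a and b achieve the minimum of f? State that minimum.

a = 211/22, b = 393/22, minimum f = -299/2

Vertices and f = -10a - 3b:
  (211/22, 393/22) → f = -299/2
  (0, 3/5) → f = -9/5
  (0, 44/3) → f = -44

The binding constraints are 9a - 5b = -3 and -2a + 6b = 88.
Solving simultaneously gives a = 211/22, b = 393/22.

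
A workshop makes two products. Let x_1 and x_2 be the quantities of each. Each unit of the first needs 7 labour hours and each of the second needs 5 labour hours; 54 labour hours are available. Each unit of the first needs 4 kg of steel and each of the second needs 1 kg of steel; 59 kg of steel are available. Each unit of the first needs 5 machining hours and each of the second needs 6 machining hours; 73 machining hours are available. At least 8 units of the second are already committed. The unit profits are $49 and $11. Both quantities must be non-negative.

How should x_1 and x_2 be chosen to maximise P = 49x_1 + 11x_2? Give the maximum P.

x_1 = 2, x_2 = 8, maximum P = 186

The binding constraints are 7x_1 + 5x_2 = 54 and x_2 = 8.
Solving simultaneously gives x_1 = 2, x_2 = 8.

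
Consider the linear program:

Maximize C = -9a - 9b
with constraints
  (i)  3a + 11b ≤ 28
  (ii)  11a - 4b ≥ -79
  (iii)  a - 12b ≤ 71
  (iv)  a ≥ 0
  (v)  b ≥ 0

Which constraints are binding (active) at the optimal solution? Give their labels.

(iv) and (v)

Extreme points and C = -9a - 9b:
  (0, 28/11) → C = -252/11
  (28/3, 0) → C = -84
  (0, 0) → C = 0

The maximum is at (0, 0). Substituting into each constraint, equality holds for (iv) and (v); the remaining constraints have slack.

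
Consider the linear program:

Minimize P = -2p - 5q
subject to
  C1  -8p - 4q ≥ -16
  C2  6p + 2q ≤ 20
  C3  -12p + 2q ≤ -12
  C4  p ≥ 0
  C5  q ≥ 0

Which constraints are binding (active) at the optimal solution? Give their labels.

Feasible corners and P = -2p - 5q:
  (5/4, 3/2) → P = -10
  (2, 0) → P = -4
  (1, 0) → P = -2

The minimum is at (5/4, 3/2). Substituting into each constraint, equality holds for C1 and C3; the remaining constraints have slack.

C1 and C3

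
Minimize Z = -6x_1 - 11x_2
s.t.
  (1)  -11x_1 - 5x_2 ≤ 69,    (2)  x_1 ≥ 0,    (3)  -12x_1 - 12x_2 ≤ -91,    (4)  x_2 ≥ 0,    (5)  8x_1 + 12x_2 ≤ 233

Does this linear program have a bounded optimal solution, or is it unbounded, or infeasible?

bounded optimum

Extreme points and Z = -6x_1 - 11x_2:
  (0, 91/12) → Z = -1001/12
  (0, 233/12) → Z = -2563/12
  (91/12, 0) → Z = -91/2
  (233/8, 0) → Z = -699/4
The feasible region has finitely many vertices and no improving ray; the minimum is -2563/12 at (0, 233/12).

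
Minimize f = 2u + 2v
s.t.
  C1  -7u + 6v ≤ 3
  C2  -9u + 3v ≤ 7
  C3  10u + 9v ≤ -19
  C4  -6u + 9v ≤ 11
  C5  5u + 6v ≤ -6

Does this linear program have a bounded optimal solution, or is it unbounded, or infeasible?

unbounded

From the feasible point (-40/37, -101/111), moving in the direction (9, -10) keeps every constraint satisfied while f decreases without bound.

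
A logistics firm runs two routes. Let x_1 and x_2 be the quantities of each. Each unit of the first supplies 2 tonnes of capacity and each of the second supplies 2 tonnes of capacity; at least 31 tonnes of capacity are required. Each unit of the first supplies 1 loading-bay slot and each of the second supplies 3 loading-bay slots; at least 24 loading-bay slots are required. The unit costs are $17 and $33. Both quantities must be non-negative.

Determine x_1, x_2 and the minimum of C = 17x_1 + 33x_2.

x_1 = 45/4, x_2 = 17/4, minimum C = 663/2

Corner points and C = 17x_1 + 33x_2:
  (0, 31/2) → C = 1023/2
  (24, 0) → C = 408
  (45/4, 17/4) → C = 663/2
The feasible region is unbounded (it extends along (0, 1), (1, 0)), but C strictly increases along every unbounded feasible direction, so there is no improving ray and the minimum is attained at a vertex.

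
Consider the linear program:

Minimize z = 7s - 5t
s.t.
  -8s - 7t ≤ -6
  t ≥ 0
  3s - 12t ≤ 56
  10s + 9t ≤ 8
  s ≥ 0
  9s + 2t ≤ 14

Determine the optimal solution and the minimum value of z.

Vertices and z = 7s - 5t:
  (3/4, 0) → z = 21/4
  (0, 6/7) → z = -30/7
  (4/5, 0) → z = 28/5
  (0, 8/9) → z = -40/9

The binding constraints are 10s + 9t = 8 and s = 0.
Solving simultaneously gives s = 0, t = 8/9.

s = 0, t = 8/9, minimum z = -40/9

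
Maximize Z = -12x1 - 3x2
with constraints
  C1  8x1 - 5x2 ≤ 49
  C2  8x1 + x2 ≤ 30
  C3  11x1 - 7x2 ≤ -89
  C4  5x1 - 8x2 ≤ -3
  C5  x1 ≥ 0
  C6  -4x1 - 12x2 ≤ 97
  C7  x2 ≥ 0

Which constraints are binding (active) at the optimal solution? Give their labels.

Corner points and Z = -12x1 - 3x2:
  (121/67, 1042/67) → Z = -4578/67
  (0, 30) → Z = -90
  (0, 89/7) → Z = -267/7

The maximum is at (0, 89/7). Substituting into each constraint, equality holds for C3 and C5; the remaining constraints have slack.

C3 and C5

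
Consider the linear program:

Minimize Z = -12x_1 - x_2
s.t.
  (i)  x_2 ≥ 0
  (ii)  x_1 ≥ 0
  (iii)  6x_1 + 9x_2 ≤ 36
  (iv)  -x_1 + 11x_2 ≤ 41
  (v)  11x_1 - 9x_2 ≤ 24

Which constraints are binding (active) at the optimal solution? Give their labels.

(iii) and (v)

Vertices and Z = -12x_1 - x_2:
  (0, 0) → Z = 0
  (24/11, 0) → Z = -288/11
  (0, 41/11) → Z = -41/11
  (9/25, 94/25) → Z = -202/25
  (60/17, 28/17) → Z = -44

The minimum is at (60/17, 28/17). Substituting into each constraint, equality holds for (iii) and (v); the remaining constraints have slack.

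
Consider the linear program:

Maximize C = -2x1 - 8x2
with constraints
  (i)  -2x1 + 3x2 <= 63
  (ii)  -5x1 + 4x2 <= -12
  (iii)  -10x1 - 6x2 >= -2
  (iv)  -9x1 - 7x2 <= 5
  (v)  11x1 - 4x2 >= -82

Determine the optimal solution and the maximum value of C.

Feasible corners and C = -2x1 - 8x2:
  (8/7, -11/7) → C = 72/7
  (64/71, -133/71) → C = 936/71
  (11/4, -17/4) → C = 57/2

At the optimal vertex, -10x1 - 6x2 = -2 and -9x1 - 7x2 = 5.
Solving simultaneously gives x1 = 11/4, x2 = -17/4.

x1 = 11/4, x2 = -17/4, maximum C = 57/2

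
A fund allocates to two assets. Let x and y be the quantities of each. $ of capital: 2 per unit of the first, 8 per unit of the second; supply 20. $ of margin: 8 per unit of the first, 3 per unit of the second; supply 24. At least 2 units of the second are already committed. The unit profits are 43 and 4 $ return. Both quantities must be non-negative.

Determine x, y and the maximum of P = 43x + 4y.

x = 2, y = 2, maximum P = 94

Extreme points and P = 43x + 4y:
  (0, 5/2) → P = 10
  (0, 2) → P = 8
  (2, 2) → P = 94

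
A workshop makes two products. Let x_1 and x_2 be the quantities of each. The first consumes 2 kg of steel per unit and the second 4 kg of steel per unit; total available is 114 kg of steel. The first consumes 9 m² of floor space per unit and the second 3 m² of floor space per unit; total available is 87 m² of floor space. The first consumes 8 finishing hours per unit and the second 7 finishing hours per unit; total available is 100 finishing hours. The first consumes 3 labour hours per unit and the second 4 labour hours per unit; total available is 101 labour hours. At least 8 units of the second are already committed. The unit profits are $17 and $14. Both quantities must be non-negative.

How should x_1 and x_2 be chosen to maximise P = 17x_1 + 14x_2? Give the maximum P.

The optimum lies where 8x_1 + 7x_2 = 100 and x_2 = 8.
Solving simultaneously gives x_1 = 11/2, x_2 = 8.

x_1 = 11/2, x_2 = 8, maximum P = 411/2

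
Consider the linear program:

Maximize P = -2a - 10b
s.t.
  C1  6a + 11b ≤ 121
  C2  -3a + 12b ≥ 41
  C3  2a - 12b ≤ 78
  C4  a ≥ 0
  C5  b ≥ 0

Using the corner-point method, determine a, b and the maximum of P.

a = 0, b = 41/12, maximum P = -205/6

Corner points and P = -2a - 10b:
  (143/15, 29/5) → P = -1156/15
  (0, 11) → P = -110
  (0, 41/12) → P = -205/6

The binding constraints are -3a + 12b = 41 and a = 0.
Solving simultaneously gives a = 0, b = 41/12.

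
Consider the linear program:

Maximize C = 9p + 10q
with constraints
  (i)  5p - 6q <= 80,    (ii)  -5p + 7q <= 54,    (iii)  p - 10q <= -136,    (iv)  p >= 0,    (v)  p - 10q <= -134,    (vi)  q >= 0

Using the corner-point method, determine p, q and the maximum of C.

p = 884/5, q = 134, maximum C = 14656/5

Vertices and C = 9p + 10q:
  (884/5, 134) → C = 14656/5
  (404/11, 190/11) → C = 5536/11
  (412/43, 626/43) → C = 9968/43

The binding constraints are 5p - 6q = 80 and -5p + 7q = 54.
Solving simultaneously gives p = 884/5, q = 134.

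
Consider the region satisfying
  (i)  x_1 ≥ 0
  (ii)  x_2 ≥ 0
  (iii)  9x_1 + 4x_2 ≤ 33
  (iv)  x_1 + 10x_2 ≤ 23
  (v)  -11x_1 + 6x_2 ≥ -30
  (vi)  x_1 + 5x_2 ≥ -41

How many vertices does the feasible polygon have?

Pairwise boundary intersections that survive every other constraint:
  (0, 0)
  (0, 23/10)
  (30/11, 0)
  (119/43, 87/43)
  (159/49, 93/98)

5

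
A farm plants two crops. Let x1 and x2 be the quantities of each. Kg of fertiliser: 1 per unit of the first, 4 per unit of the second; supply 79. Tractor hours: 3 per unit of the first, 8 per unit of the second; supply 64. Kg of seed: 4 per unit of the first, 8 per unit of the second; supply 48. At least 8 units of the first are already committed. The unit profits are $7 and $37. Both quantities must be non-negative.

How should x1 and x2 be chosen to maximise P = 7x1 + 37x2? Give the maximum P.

Extreme points and P = 7x1 + 37x2:
  (12, 0) → P = 84
  (8, 0) → P = 56
  (8, 2) → P = 130

At the optimal vertex, 4x1 + 8x2 = 48 and x1 = 8.
Solving simultaneously gives x1 = 8, x2 = 2.

x1 = 8, x2 = 2, maximum P = 130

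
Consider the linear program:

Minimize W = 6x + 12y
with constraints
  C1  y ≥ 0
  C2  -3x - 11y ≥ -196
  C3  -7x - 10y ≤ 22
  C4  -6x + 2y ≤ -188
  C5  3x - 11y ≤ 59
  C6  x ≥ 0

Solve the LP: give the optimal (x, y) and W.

x = 65/2, y = 7/2, minimum W = 237

The optimum lies where -6x + 2y = -188 and 3x - 11y = 59.
Solving simultaneously gives x = 65/2, y = 7/2.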